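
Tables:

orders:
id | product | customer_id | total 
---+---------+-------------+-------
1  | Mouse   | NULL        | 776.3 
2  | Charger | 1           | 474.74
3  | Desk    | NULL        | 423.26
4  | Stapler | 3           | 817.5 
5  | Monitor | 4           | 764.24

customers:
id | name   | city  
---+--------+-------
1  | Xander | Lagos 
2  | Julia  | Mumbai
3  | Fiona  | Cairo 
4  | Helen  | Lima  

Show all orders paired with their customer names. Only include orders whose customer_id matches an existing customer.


INNER JOIN keeps only orders rows whose customer_id matches an id in customers. Walk through each order:
  - order 1 (Mouse): customer_id=NULL, no match -> dropped
  - order 2 (Charger): customer_id=1 -> matches Xander
  - order 3 (Desk): customer_id=NULL, no match -> dropped
  - order 4 (Stapler): customer_id=3 -> matches Fiona
  - order 5 (Monitor): customer_id=4 -> matches Helen
So 2 of 5 rows are dropped.

SQL:
SELECT a.product, b.name AS customer
FROM orders a
INNER JOIN customers b ON a.customer_id = b.id

Result:
product | customer
--------+---------
Charger | Xander  
Stapler | Fiona   
Monitor | Helen   


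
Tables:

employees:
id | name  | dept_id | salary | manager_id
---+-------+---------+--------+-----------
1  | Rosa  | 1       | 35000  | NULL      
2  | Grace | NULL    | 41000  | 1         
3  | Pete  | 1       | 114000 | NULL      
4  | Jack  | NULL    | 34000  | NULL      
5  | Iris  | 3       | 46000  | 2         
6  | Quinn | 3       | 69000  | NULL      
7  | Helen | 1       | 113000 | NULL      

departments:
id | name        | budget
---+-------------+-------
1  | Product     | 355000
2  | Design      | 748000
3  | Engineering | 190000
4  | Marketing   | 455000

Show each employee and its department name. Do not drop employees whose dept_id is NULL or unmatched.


LEFT JOIN keeps every row from employees (the left table); where dept_id has no match in departments, the department columns become NULL. Walk through each employee:
  - employee 1 (Rosa): dept_id=1 -> matches Product
  - employee 2 (Grace): dept_id=NULL, no match -> kept with NULL
  - employee 3 (Pete): dept_id=1 -> matches Product
  - employee 4 (Jack): dept_id=NULL, no match -> kept with NULL
  - employee 5 (Iris): dept_id=3 -> matches Engineering
  - employee 6 (Quinn): dept_id=3 -> matches Engineering
  - employee 7 (Helen): dept_id=1 -> matches Product
All 7 rows appear; 2 have NULL department.

SQL:
SELECT a.name, b.name AS department
FROM employees a
LEFT JOIN departments b ON a.dept_id = b.id

Result:
name  | department 
------+------------
Rosa  | Product    
Grace | NULL       
Pete  | Product    
Jack  | NULL       
Iris  | Engineering
Quinn | Engineering
Helen | Product    


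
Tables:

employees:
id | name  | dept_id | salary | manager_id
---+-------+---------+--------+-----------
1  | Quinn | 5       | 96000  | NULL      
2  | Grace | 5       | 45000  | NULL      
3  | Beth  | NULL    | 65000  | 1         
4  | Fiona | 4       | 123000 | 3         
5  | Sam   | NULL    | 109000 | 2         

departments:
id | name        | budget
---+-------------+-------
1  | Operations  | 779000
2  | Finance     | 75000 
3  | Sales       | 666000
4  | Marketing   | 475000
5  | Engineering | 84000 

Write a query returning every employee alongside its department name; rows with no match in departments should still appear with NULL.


LEFT JOIN keeps every row from employees (the left table); where dept_id has no match in departments, the department columns become NULL. Walk through each employee:
  - employee 1 (Quinn): dept_id=5 -> matches Engineering
  - employee 2 (Grace): dept_id=5 -> matches Engineering
  - employee 3 (Beth): dept_id=NULL, no match -> kept with NULL
  - employee 4 (Fiona): dept_id=4 -> matches Marketing
  - employee 5 (Sam): dept_id=NULL, no match -> kept with NULL
All 5 rows appear; 2 have NULL department.

SQL:
SELECT a.name, b.name AS department
FROM employees a
LEFT JOIN departments b ON a.dept_id = b.id

Result:
name  | department 
------+------------
Quinn | Engineering
Grace | Engineering
Beth  | NULL       
Fiona | Marketing  
Sam   | NULL       


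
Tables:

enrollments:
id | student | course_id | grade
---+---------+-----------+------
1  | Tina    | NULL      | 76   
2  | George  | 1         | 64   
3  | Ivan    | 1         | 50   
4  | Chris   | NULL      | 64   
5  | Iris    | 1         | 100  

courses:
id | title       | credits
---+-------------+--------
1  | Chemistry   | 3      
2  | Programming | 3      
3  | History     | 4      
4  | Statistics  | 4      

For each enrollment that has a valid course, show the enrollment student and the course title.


INNER JOIN keeps only enrollments rows whose course_id matches an id in courses. Walk through each enrollment:
  - enrollment 1 (Tina): course_id=NULL, no match -> dropped
  - enrollment 2 (George): course_id=1 -> matches Chemistry
  - enrollment 3 (Ivan): course_id=1 -> matches Chemistry
  - enrollment 4 (Chris): course_id=NULL, no match -> dropped
  - enrollment 5 (Iris): course_id=1 -> matches Chemistry
So 2 of 5 rows are dropped.

SQL:
SELECT a.student, b.title AS course
FROM enrollments a
INNER JOIN courses b ON a.course_id = b.id

Result:
student | course   
--------+----------
George  | Chemistry
Ivan    | Chemistry
Iris    | Chemistry


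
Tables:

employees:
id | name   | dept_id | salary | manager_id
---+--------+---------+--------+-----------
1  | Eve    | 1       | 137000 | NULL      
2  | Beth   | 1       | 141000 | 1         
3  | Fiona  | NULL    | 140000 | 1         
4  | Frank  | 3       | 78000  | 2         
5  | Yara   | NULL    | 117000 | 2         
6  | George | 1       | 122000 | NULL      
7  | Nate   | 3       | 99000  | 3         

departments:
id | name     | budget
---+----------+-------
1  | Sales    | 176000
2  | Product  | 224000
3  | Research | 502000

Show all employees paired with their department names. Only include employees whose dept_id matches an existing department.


INNER JOIN keeps only employees rows whose dept_id matches an id in departments. Walk through each employee:
  - employee 1 (Eve): dept_id=1 -> matches Sales
  - employee 2 (Beth): dept_id=1 -> matches Sales
  - employee 3 (Fiona): dept_id=NULL, no match -> dropped
  - employee 4 (Frank): dept_id=3 -> matches Research
  - employee 5 (Yara): dept_id=NULL, no match -> dropped
  - employee 6 (George): dept_id=1 -> matches Sales
  - employee 7 (Nate): dept_id=3 -> matches Research
So 2 of 7 rows are dropped.

SQL:
SELECT a.name, b.name AS department
FROM employees a
INNER JOIN departments b ON a.dept_id = b.id

Result:
name   | department
-------+-----------
Eve    | Sales     
Beth   | Sales     
Frank  | Research  
George | Sales     
Nate   | Research  


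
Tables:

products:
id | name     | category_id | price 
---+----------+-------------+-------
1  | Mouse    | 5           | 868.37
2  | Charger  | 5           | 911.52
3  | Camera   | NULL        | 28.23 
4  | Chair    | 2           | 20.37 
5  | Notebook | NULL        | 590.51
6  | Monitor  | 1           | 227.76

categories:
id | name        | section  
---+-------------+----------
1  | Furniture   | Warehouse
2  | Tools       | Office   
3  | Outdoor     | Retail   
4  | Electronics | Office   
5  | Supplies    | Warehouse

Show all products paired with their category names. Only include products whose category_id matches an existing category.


INNER JOIN keeps only products rows whose category_id matches an id in categories. Walk through each product:
  - product 1 (Mouse): category_id=5 -> matches Supplies
  - product 2 (Charger): category_id=5 -> matches Supplies
  - product 3 (Camera): category_id=NULL, no match -> dropped
  - product 4 (Chair): category_id=2 -> matches Tools
  - product 5 (Notebook): category_id=NULL, no match -> dropped
  - product 6 (Monitor): category_id=1 -> matches Furniture
So 2 of 6 rows are dropped.

SQL:
SELECT a.name, b.name AS category
FROM products a
INNER JOIN categories b ON a.category_id = b.id

Result:
name    | category 
--------+----------
Mouse   | Supplies 
Charger | Supplies 
Chair   | Tools    
Monitor | Furniture


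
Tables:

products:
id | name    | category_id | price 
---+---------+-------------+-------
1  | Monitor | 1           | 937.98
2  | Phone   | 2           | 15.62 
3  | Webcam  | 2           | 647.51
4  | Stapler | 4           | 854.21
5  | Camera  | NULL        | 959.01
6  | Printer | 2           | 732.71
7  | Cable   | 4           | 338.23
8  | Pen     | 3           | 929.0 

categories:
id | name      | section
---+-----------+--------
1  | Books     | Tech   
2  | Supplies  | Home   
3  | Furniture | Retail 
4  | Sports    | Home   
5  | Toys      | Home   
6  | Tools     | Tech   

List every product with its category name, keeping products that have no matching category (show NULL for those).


LEFT JOIN keeps every row from products (the left table); where category_id has no match in categories, the category columns become NULL. Walk through each product:
  - product 1 (Monitor): category_id=1 -> matches Books
  - product 2 (Phone): category_id=2 -> matches Supplies
  - product 3 (Webcam): category_id=2 -> matches Supplies
  - product 4 (Stapler): category_id=4 -> matches Sports
  - product 5 (Camera): category_id=NULL, no match -> kept with NULL
  - product 6 (Printer): category_id=2 -> matches Supplies
  - product 7 (Cable): category_id=4 -> matches Sports
  - product 8 (Pen): category_id=3 -> matches Furniture
All 8 rows appear; 1 has NULL category.

SQL:
SELECT a.name, b.name AS category
FROM products a
LEFT JOIN categories b ON a.category_id = b.id

Result:
name    | category 
--------+----------
Monitor | Books    
Phone   | Supplies 
Webcam  | Supplies 
Stapler | Sports   
Camera  | NULL     
Printer | Supplies 
Cable   | Sports   
Pen     | Furniture


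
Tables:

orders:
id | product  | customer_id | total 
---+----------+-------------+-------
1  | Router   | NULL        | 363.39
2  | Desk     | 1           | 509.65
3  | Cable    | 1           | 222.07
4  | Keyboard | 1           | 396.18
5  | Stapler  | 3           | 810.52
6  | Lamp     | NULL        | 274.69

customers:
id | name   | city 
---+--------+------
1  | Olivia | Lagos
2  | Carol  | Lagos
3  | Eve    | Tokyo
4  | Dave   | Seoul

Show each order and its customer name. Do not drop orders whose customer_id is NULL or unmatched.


LEFT JOIN keeps every row from orders (the left table); where customer_id has no match in customers, the customer columns become NULL. Walk through each order:
  - order 1 (Router): customer_id=NULL, no match -> kept with NULL
  - order 2 (Desk): customer_id=1 -> matches Olivia
  - order 3 (Cable): customer_id=1 -> matches Olivia
  - order 4 (Keyboard): customer_id=1 -> matches Olivia
  - order 5 (Stapler): customer_id=3 -> matches Eve
  - order 6 (Lamp): customer_id=NULL, no match -> kept with NULL
All 6 rows appear; 2 have NULL customer.

SQL:
SELECT a.product, b.name AS customer
FROM orders a
LEFT JOIN customers b ON a.customer_id = b.id

Result:
product  | customer
---------+---------
Router   | NULL    
Desk     | Olivia  
Cable    | Olivia  
Keyboard | Olivia  
Stapler  | Eve     
Lamp     | NULL    


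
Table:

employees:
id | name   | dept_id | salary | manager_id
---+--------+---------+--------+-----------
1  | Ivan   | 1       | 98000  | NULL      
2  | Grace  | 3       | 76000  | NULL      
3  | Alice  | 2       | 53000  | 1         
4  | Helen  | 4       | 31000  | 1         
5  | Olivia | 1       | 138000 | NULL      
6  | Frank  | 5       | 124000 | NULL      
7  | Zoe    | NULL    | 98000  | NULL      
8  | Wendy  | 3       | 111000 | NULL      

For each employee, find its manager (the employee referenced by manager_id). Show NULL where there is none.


This is a self-join: employees is joined to a second copy of itself, matching each row's manager_id to another row's id. Use LEFT JOIN so rows with manager_id=NULL are kept.
  - employee 1 (Ivan): manager_id=NULL -> NULL
  - employee 2 (Grace): manager_id=NULL -> NULL
  - employee 3 (Alice): manager_id=1 -> Ivan
  - employee 4 (Helen): manager_id=1 -> Ivan
  - employee 5 (Olivia): manager_id=NULL -> NULL
  - employee 6 (Frank): manager_id=NULL -> NULL
  - employee 7 (Zoe): manager_id=NULL -> NULL
  - employee 8 (Wendy): manager_id=NULL -> NULL

SQL:
SELECT a.name AS item, b.name AS manager
FROM employees a
LEFT JOIN employees b ON a.manager_id = b.id

Result:
item   | manager
-------+--------
Ivan   | NULL   
Grace  | NULL   
Alice  | Ivan   
Helen  | Ivan   
Olivia | NULL   
Frank  | NULL   
Zoe    | NULL   
Wendy  | NULL   


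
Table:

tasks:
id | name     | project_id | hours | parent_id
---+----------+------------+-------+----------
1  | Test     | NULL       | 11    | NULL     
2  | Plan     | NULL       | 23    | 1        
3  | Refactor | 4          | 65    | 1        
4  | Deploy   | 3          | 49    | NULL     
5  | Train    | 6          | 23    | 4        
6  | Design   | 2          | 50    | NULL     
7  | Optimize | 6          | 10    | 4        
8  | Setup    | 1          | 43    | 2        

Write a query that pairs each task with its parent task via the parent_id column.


This is a self-join: tasks is joined to a second copy of itself, matching each row's parent_id to another row's id. Use LEFT JOIN so rows with parent_id=NULL are kept.
  - task 1 (Test): parent_id=NULL -> NULL
  - task 2 (Plan): parent_id=1 -> Test
  - task 3 (Refactor): parent_id=1 -> Test
  - task 4 (Deploy): parent_id=NULL -> NULL
  - task 5 (Train): parent_id=4 -> Deploy
  - task 6 (Design): parent_id=NULL -> NULL
  - task 7 (Optimize): parent_id=4 -> Deploy
  - task 8 (Setup): parent_id=2 -> Plan

SQL:
SELECT a.name AS item, b.name AS parent
FROM tasks a
LEFT JOIN tasks b ON a.parent_id = b.id

Result:
item     | parent
---------+-------
Test     | NULL  
Plan     | Test  
Refactor | Test  
Deploy   | NULL  
Train    | Deploy
Design   | NULL  
Optimize | Deploy
Setup    | Plan  


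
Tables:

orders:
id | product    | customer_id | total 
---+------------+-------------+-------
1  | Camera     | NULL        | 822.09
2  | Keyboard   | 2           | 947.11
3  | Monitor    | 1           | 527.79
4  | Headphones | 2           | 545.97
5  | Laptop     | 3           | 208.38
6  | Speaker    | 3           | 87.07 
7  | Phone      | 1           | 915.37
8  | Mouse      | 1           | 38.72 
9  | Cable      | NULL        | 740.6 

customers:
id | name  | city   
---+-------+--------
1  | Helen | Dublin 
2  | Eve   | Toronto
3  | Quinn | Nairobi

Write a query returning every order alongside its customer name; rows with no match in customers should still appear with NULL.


LEFT JOIN keeps every row from orders (the left table); where customer_id has no match in customers, the customer columns become NULL. Walk through each order:
  - order 1 (Camera): customer_id=NULL, no match -> kept with NULL
  - order 2 (Keyboard): customer_id=2 -> matches Eve
  - order 3 (Monitor): customer_id=1 -> matches Helen
  - order 4 (Headphones): customer_id=2 -> matches Eve
  - order 5 (Laptop): customer_id=3 -> matches Quinn
  - order 6 (Speaker): customer_id=3 -> matches Quinn
  - order 7 (Phone): customer_id=1 -> matches Helen
  - order 8 (Mouse): customer_id=1 -> matches Helen
  - order 9 (Cable): customer_id=NULL, no match -> kept with NULL
All 9 rows appear; 2 have NULL customer.

SQL:
SELECT a.product, b.name AS customer
FROM orders a
LEFT JOIN customers b ON a.customer_id = b.id

Result:
product    | customer
-----------+---------
Camera     | NULL    
Keyboard   | Eve     
Monitor    | Helen   
Headphones | Eve     
Laptop     | Quinn   
Speaker    | Quinn   
Phone      | Helen   
Mouse      | Helen   
Cable      | NULL    


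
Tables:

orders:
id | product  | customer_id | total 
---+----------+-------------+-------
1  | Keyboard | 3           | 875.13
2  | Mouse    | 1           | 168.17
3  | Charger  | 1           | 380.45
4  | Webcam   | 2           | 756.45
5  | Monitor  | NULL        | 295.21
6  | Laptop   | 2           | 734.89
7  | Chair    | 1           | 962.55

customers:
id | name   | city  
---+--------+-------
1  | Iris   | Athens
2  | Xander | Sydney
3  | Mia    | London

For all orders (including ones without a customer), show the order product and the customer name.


LEFT JOIN keeps every row from orders (the left table); where customer_id has no match in customers, the customer columns become NULL. Walk through each order:
  - order 1 (Keyboard): customer_id=3 -> matches Mia
  - order 2 (Mouse): customer_id=1 -> matches Iris
  - order 3 (Charger): customer_id=1 -> matches Iris
  - order 4 (Webcam): customer_id=2 -> matches Xander
  - order 5 (Monitor): customer_id=NULL, no match -> kept with NULL
  - order 6 (Laptop): customer_id=2 -> matches Xander
  - order 7 (Chair): customer_id=1 -> matches Iris
All 7 rows appear; 1 has NULL customer.

SQL:
SELECT a.product, b.name AS customer
FROM orders a
LEFT JOIN customers b ON a.customer_id = b.id

Result:
product  | customer
---------+---------
Keyboard | Mia     
Mouse    | Iris    
Charger  | Iris    
Webcam   | Xander  
Monitor  | NULL    
Laptop   | Xander  
Chair    | Iris    


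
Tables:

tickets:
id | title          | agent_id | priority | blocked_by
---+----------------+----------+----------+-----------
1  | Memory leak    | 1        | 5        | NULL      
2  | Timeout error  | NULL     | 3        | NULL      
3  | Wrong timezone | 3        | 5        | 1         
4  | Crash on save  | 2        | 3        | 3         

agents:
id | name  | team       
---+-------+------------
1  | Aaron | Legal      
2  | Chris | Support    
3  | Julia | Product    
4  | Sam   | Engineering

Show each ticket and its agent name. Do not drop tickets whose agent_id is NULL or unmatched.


LEFT JOIN keeps every row from tickets (the left table); where agent_id has no match in agents, the agent columns become NULL. Walk through each ticket:
  - ticket 1 (Memory leak): agent_id=1 -> matches Aaron
  - ticket 2 (Timeout error): agent_id=NULL, no match -> kept with NULL
  - ticket 3 (Wrong timezone): agent_id=3 -> matches Julia
  - ticket 4 (Crash on save): agent_id=2 -> matches Chris
All 4 rows appear; 1 has NULL agent.

SQL:
SELECT a.title, b.name AS agent
FROM tickets a
LEFT JOIN agents b ON a.agent_id = b.id

Result:
title          | agent
---------------+------
Memory leak    | Aaron
Timeout error  | NULL 
Wrong timezone | Julia
Crash on save  | Chris


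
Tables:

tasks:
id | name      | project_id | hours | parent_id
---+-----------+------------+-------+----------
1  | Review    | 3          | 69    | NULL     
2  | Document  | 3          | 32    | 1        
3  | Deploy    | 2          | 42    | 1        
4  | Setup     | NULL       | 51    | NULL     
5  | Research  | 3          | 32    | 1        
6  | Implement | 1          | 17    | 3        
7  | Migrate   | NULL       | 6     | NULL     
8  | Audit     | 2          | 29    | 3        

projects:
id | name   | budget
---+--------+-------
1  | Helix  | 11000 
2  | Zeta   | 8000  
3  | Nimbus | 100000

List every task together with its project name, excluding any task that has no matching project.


INNER JOIN keeps only tasks rows whose project_id matches an id in projects. Walk through each task:
  - task 1 (Review): project_id=3 -> matches Nimbus
  - task 2 (Document): project_id=3 -> matches Nimbus
  - task 3 (Deploy): project_id=2 -> matches Zeta
  - task 4 (Setup): project_id=NULL, no match -> dropped
  - task 5 (Research): project_id=3 -> matches Nimbus
  - task 6 (Implement): project_id=1 -> matches Helix
  - task 7 (Migrate): project_id=NULL, no match -> dropped
  - task 8 (Audit): project_id=2 -> matches Zeta
So 2 of 8 rows are dropped.

SQL:
SELECT a.name, b.name AS project
FROM tasks a
INNER JOIN projects b ON a.project_id = b.id

Result:
name      | project
----------+--------
Review    | Nimbus 
Document  | Nimbus 
Deploy    | Zeta   
Research  | Nimbus 
Implement | Helix  
Audit     | Zeta   


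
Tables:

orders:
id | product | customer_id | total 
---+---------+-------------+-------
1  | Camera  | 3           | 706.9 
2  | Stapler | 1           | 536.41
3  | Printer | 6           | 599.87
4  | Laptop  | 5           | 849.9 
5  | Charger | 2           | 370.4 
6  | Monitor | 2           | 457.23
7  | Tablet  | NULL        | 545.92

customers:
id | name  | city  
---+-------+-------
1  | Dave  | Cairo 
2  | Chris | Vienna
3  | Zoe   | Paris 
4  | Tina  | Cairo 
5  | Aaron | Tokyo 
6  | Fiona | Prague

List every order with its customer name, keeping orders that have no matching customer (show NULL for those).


LEFT JOIN keeps every row from orders (the left table); where customer_id has no match in customers, the customer columns become NULL. Walk through each order:
  - order 1 (Camera): customer_id=3 -> matches Zoe
  - order 2 (Stapler): customer_id=1 -> matches Dave
  - order 3 (Printer): customer_id=6 -> matches Fiona
  - order 4 (Laptop): customer_id=5 -> matches Aaron
  - order 5 (Charger): customer_id=2 -> matches Chris
  - order 6 (Monitor): customer_id=2 -> matches Chris
  - order 7 (Tablet): customer_id=NULL, no match -> kept with NULL
All 7 rows appear; 1 has NULL customer.

SQL:
SELECT a.product, b.name AS customer
FROM orders a
LEFT JOIN customers b ON a.customer_id = b.id

Result:
product | customer
--------+---------
Camera  | Zoe     
Stapler | Dave    
Printer | Fiona   
Laptop  | Aaron   
Charger | Chris   
Monitor | Chris   
Tablet  | NULL    


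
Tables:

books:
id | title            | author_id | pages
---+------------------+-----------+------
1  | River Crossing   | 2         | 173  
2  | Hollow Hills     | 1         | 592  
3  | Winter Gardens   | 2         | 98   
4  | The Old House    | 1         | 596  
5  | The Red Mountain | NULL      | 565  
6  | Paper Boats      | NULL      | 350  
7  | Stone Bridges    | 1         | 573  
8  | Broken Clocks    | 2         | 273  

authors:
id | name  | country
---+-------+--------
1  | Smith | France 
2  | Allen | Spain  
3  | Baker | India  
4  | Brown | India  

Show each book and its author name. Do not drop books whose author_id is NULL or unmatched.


LEFT JOIN keeps every row from books (the left table); where author_id has no match in authors, the author columns become NULL. Walk through each book:
  - book 1 (River Crossing): author_id=2 -> matches Allen
  - book 2 (Hollow Hills): author_id=1 -> matches Smith
  - book 3 (Winter Gardens): author_id=2 -> matches Allen
  - book 4 (The Old House): author_id=1 -> matches Smith
  - book 5 (The Red Mountain): author_id=NULL, no match -> kept with NULL
  - book 6 (Paper Boats): author_id=NULL, no match -> kept with NULL
  - book 7 (Stone Bridges): author_id=1 -> matches Smith
  - book 8 (Broken Clocks): author_id=2 -> matches Allen
All 8 rows appear; 2 have NULL author.

SQL:
SELECT a.title, b.name AS author
FROM books a
LEFT JOIN authors b ON a.author_id = b.id

Result:
title            | author
-----------------+-------
River Crossing   | Allen 
Hollow Hills     | Smith 
Winter Gardens   | Allen 
The Old House    | Smith 
The Red Mountain | NULL  
Paper Boats      | NULL  
Stone Bridges    | Smith 
Broken Clocks    | Allen 


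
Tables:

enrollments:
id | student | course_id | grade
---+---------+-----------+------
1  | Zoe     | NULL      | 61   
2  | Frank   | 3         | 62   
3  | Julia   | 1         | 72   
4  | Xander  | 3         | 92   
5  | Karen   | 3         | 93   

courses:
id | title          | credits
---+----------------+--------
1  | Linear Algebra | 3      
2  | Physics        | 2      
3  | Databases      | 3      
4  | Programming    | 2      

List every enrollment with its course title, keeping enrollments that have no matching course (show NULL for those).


LEFT JOIN keeps every row from enrollments (the left table); where course_id has no match in courses, the course columns become NULL. Walk through each enrollment:
  - enrollment 1 (Zoe): course_id=NULL, no match -> kept with NULL
  - enrollment 2 (Frank): course_id=3 -> matches Databases
  - enrollment 3 (Julia): course_id=1 -> matches Linear Algebra
  - enrollment 4 (Xander): course_id=3 -> matches Databases
  - enrollment 5 (Karen): course_id=3 -> matches Databases
All 5 rows appear; 1 has NULL course.

SQL:
SELECT a.student, b.title AS course
FROM enrollments a
LEFT JOIN courses b ON a.course_id = b.id

Result:
student | course        
--------+---------------
Zoe     | NULL          
Frank   | Databases     
Julia   | Linear Algebra
Xander  | Databases     
Karen   | Databases     


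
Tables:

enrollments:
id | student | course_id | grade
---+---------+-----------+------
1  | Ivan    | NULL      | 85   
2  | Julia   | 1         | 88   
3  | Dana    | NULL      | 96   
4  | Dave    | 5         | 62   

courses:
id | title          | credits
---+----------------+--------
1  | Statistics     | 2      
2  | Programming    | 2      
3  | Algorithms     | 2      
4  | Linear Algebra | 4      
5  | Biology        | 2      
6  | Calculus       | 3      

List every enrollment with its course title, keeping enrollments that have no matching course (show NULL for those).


LEFT JOIN keeps every row from enrollments (the left table); where course_id has no match in courses, the course columns become NULL. Walk through each enrollment:
  - enrollment 1 (Ivan): course_id=NULL, no match -> kept with NULL
  - enrollment 2 (Julia): course_id=1 -> matches Statistics
  - enrollment 3 (Dana): course_id=NULL, no match -> kept with NULL
  - enrollment 4 (Dave): course_id=5 -> matches Biology
All 4 rows appear; 2 have NULL course.

SQL:
SELECT a.student, b.title AS course
FROM enrollments a
LEFT JOIN courses b ON a.course_id = b.id

Result:
student | course    
--------+-----------
Ivan    | NULL      
Julia   | Statistics
Dana    | NULL      
Dave    | Biology   


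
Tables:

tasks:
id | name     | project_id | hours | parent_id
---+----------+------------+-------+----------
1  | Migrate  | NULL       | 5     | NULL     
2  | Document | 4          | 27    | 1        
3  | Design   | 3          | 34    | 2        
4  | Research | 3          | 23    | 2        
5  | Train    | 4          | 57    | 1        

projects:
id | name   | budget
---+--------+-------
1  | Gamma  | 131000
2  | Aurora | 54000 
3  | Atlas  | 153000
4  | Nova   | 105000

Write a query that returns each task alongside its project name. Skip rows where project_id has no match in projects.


INNER JOIN keeps only tasks rows whose project_id matches an id in projects. Walk through each task:
  - task 1 (Migrate): project_id=NULL, no match -> dropped
  - task 2 (Document): project_id=4 -> matches Nova
  - task 3 (Design): project_id=3 -> matches Atlas
  - task 4 (Research): project_id=3 -> matches Atlas
  - task 5 (Train): project_id=4 -> matches Nova
So 1 of 5 rows is dropped.

SQL:
SELECT a.name, b.name AS project
FROM tasks a
INNER JOIN projects b ON a.project_id = b.id

Result:
name     | project
---------+--------
Document | Nova   
Design   | Atlas  
Research | Atlas  
Train    | Nova   


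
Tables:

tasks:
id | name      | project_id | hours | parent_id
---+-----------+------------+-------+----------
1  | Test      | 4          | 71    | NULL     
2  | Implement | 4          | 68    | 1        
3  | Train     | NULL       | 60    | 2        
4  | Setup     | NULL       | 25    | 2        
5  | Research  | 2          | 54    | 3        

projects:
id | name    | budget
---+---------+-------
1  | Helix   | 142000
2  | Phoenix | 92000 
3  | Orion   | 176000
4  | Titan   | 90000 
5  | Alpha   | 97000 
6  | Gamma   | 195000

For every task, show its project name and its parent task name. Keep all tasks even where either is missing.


Two LEFT JOINs from the same base table tasks: one to projects via project_id, one to tasks itself via parent_id. Both are LEFT so every task is preserved.
Match against projects:
  - task 1 (Test): project_id=4 -> matches Titan
  - task 2 (Implement): project_id=4 -> matches Titan
  - task 3 (Train): project_id=NULL, no match -> kept with NULL
  - task 4 (Setup): project_id=NULL, no match -> kept with NULL
  - task 5 (Research): project_id=2 -> matches Phoenix
Match against tasks (self):
  - task 1 (Test): parent_id=NULL -> NULL
  - task 2 (Implement): parent_id=1 -> Test
  - task 3 (Train): parent_id=2 -> Implement
  - task 4 (Setup): parent_id=2 -> Implement
  - task 5 (Research): parent_id=3 -> Train

SQL:
SELECT a.name, b.name AS project, c.name AS parent
FROM tasks a
LEFT JOIN projects b ON a.project_id = b.id
LEFT JOIN tasks c ON a.parent_id = c.id

Result:
name      | project | parent   
----------+---------+----------
Test      | Titan   | NULL     
Implement | Titan   | Test     
Train     | NULL    | Implement
Setup     | NULL    | Implement
Research  | Phoenix | Train    


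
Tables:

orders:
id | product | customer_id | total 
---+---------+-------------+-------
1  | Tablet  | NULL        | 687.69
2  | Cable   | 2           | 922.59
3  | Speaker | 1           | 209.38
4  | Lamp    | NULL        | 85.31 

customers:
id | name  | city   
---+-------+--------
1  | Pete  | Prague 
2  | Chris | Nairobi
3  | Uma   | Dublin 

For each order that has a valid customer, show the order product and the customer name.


INNER JOIN keeps only orders rows whose customer_id matches an id in customers. Walk through each order:
  - order 1 (Tablet): customer_id=NULL, no match -> dropped
  - order 2 (Cable): customer_id=2 -> matches Chris
  - order 3 (Speaker): customer_id=1 -> matches Pete
  - order 4 (Lamp): customer_id=NULL, no match -> dropped
So 2 of 4 rows are dropped.

SQL:
SELECT a.product, b.name AS customer
FROM orders a
INNER JOIN customers b ON a.customer_id = b.id

Result:
product | customer
--------+---------
Cable   | Chris   
Speaker | Pete    


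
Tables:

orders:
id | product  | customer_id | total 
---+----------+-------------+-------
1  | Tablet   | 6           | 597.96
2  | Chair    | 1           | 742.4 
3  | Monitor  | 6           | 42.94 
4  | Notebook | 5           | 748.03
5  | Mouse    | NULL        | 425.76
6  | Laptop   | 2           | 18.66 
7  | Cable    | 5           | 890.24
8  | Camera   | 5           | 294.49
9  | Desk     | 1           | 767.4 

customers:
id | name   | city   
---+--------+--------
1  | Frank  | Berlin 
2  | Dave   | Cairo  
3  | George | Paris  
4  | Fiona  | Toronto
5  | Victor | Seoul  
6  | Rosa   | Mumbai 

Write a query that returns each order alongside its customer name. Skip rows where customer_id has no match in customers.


INNER JOIN keeps only orders rows whose customer_id matches an id in customers. Walk through each order:
  - order 1 (Tablet): customer_id=6 -> matches Rosa
  - order 2 (Chair): customer_id=1 -> matches Frank
  - order 3 (Monitor): customer_id=6 -> matches Rosa
  - order 4 (Notebook): customer_id=5 -> matches Victor
  - order 5 (Mouse): customer_id=NULL, no match -> dropped
  - order 6 (Laptop): customer_id=2 -> matches Dave
  - order 7 (Cable): customer_id=5 -> matches Victor
  - order 8 (Camera): customer_id=5 -> matches Victor
  - order 9 (Desk): customer_id=1 -> matches Frank
So 1 of 9 rows is dropped.

SQL:
SELECT a.product, b.name AS customer
FROM orders a
INNER JOIN customers b ON a.customer_id = b.id

Result:
product  | customer
---------+---------
Tablet   | Rosa    
Chair    | Frank   
Monitor  | Rosa    
Notebook | Victor  
Laptop   | Dave    
Cable    | Victor  
Camera   | Victor  
Desk     | Frank   


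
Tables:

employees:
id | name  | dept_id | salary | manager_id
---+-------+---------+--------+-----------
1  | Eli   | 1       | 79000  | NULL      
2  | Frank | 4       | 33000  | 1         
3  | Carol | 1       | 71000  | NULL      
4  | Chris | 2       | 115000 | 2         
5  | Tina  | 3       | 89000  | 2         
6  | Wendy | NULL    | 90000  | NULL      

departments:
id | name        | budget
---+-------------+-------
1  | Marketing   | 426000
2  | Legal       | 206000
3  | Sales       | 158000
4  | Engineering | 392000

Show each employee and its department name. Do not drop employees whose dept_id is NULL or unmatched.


LEFT JOIN keeps every row from employees (the left table); where dept_id has no match in departments, the department columns become NULL. Walk through each employee:
  - employee 1 (Eli): dept_id=1 -> matches Marketing
  - employee 2 (Frank): dept_id=4 -> matches Engineering
  - employee 3 (Carol): dept_id=1 -> matches Marketing
  - employee 4 (Chris): dept_id=2 -> matches Legal
  - employee 5 (Tina): dept_id=3 -> matches Sales
  - employee 6 (Wendy): dept_id=NULL, no match -> kept with NULL
All 6 rows appear; 1 has NULL department.

SQL:
SELECT a.name, b.name AS department
FROM employees a
LEFT JOIN departments b ON a.dept_id = b.id

Result:
name  | department 
------+------------
Eli   | Marketing  
Frank | Engineering
Carol | Marketing  
Chris | Legal      
Tina  | Sales      
Wendy | NULL       


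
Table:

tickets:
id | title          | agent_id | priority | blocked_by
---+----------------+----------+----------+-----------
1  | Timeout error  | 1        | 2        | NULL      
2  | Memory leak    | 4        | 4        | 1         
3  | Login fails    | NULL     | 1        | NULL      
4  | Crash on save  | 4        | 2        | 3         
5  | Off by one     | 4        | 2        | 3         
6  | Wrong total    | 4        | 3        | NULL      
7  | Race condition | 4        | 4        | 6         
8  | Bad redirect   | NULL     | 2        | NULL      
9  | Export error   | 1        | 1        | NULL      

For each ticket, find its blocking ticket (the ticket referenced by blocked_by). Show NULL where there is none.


This is a self-join: tickets is joined to a second copy of itself, matching each row's blocked_by to another row's id. Use LEFT JOIN so rows with blocked_by=NULL are kept.
  - ticket 1 (Timeout error): blocked_by=NULL -> NULL
  - ticket 2 (Memory leak): blocked_by=1 -> Timeout error
  - ticket 3 (Login fails): blocked_by=NULL -> NULL
  - ticket 4 (Crash on save): blocked_by=3 -> Login fails
  - ticket 5 (Off by one): blocked_by=3 -> Login fails
  - ticket 6 (Wrong total): blocked_by=NULL -> NULL
  - ticket 7 (Race condition): blocked_by=6 -> Wrong total
  - ticket 8 (Bad redirect): blocked_by=NULL -> NULL
  - ticket 9 (Export error): blocked_by=NULL -> NULL

SQL:
SELECT a.title AS item, b.title AS blocked_by
FROM tickets a
LEFT JOIN tickets b ON a.blocked_by = b.id

Result:
item           | blocked_by   
---------------+--------------
Timeout error  | NULL         
Memory leak    | Timeout error
Login fails    | NULL         
Crash on save  | Login fails  
Off by one     | Login fails  
Wrong total    | NULL         
Race condition | Wrong total  
Bad redirect   | NULL         
Export error   | NULL         


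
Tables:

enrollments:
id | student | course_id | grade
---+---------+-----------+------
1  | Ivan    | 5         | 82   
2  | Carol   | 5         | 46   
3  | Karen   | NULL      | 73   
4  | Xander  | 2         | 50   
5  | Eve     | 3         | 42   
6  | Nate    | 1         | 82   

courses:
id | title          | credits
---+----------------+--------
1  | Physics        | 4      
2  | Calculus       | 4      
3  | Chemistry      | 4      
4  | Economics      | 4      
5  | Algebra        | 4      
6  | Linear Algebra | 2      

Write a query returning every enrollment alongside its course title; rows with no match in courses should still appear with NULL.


LEFT JOIN keeps every row from enrollments (the left table); where course_id has no match in courses, the course columns become NULL. Walk through each enrollment:
  - enrollment 1 (Ivan): course_id=5 -> matches Algebra
  - enrollment 2 (Carol): course_id=5 -> matches Algebra
  - enrollment 3 (Karen): course_id=NULL, no match -> kept with NULL
  - enrollment 4 (Xander): course_id=2 -> matches Calculus
  - enrollment 5 (Eve): course_id=3 -> matches Chemistry
  - enrollment 6 (Nate): course_id=1 -> matches Physics
All 6 rows appear; 1 has NULL course.

SQL:
SELECT a.student, b.title AS course
FROM enrollments a
LEFT JOIN courses b ON a.course_id = b.id

Result:
student | course   
--------+----------
Ivan    | Algebra  
Carol   | Algebra  
Karen   | NULL     
Xander  | Calculus 
Eve     | Chemistry
Nate    | Physics  


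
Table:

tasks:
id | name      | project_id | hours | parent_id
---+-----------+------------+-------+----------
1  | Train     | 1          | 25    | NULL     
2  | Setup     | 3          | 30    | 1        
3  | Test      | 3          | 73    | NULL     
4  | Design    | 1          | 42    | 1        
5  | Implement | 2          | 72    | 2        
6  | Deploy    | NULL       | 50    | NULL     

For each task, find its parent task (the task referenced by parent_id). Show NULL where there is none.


This is a self-join: tasks is joined to a second copy of itself, matching each row's parent_id to another row's id. Use LEFT JOIN so rows with parent_id=NULL are kept.
  - task 1 (Train): parent_id=NULL -> NULL
  - task 2 (Setup): parent_id=1 -> Train
  - task 3 (Test): parent_id=NULL -> NULL
  - task 4 (Design): parent_id=1 -> Train
  - task 5 (Implement): parent_id=2 -> Setup
  - task 6 (Deploy): parent_id=NULL -> NULL

SQL:
SELECT a.name AS item, b.name AS parent
FROM tasks a
LEFT JOIN tasks b ON a.parent_id = b.id

Result:
item      | parent
----------+-------
Train     | NULL  
Setup     | Train 
Test      | NULL  
Design    | Train 
Implement | Setup 
Deploy    | NULL  


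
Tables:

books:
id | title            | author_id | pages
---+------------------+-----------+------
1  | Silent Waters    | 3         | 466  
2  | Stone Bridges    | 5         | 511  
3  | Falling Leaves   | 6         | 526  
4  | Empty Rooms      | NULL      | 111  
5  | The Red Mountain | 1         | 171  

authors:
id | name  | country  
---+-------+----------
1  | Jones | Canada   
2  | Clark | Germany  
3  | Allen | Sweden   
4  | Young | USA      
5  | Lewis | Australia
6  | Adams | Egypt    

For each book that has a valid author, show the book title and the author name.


INNER JOIN keeps only books rows whose author_id matches an id in authors. Walk through each book:
  - book 1 (Silent Waters): author_id=3 -> matches Allen
  - book 2 (Stone Bridges): author_id=5 -> matches Lewis
  - book 3 (Falling Leaves): author_id=6 -> matches Adams
  - book 4 (Empty Rooms): author_id=NULL, no match -> dropped
  - book 5 (The Red Mountain): author_id=1 -> matches Jones
So 1 of 5 rows is dropped.

SQL:
SELECT a.title, b.name AS author
FROM books a
INNER JOIN authors b ON a.author_id = b.id

Result:
title            | author
-----------------+-------
Silent Waters    | Allen 
Stone Bridges    | Lewis 
Falling Leaves   | Adams 
The Red Mountain | Jones 


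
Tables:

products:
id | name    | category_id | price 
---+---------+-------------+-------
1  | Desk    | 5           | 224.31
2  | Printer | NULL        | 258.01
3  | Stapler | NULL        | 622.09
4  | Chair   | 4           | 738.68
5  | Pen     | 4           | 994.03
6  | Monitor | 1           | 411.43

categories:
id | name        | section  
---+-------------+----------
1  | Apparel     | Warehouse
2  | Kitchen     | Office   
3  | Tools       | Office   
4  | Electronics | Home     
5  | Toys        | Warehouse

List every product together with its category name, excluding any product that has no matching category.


INNER JOIN keeps only products rows whose category_id matches an id in categories. Walk through each product:
  - product 1 (Desk): category_id=5 -> matches Toys
  - product 2 (Printer): category_id=NULL, no match -> dropped
  - product 3 (Stapler): category_id=NULL, no match -> dropped
  - product 4 (Chair): category_id=4 -> matches Electronics
  - product 5 (Pen): category_id=4 -> matches Electronics
  - product 6 (Monitor): category_id=1 -> matches Apparel
So 2 of 6 rows are dropped.

SQL:
SELECT a.name, b.name AS category
FROM products a
INNER JOIN categories b ON a.category_id = b.id

Result:
name    | category   
--------+------------
Desk    | Toys       
Chair   | Electronics
Pen     | Electronics
Monitor | Apparel    


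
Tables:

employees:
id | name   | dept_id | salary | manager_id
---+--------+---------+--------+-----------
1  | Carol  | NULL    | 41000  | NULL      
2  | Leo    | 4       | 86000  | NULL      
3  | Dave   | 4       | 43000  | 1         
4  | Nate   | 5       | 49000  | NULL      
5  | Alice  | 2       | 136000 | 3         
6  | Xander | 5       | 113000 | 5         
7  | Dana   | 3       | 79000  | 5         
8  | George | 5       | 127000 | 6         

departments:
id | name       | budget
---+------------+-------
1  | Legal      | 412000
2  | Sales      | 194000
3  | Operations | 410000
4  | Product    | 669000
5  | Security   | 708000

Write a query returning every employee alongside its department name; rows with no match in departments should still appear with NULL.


LEFT JOIN keeps every row from employees (the left table); where dept_id has no match in departments, the department columns become NULL. Walk through each employee:
  - employee 1 (Carol): dept_id=NULL, no match -> kept with NULL
  - employee 2 (Leo): dept_id=4 -> matches Product
  - employee 3 (Dave): dept_id=4 -> matches Product
  - employee 4 (Nate): dept_id=5 -> matches Security
  - employee 5 (Alice): dept_id=2 -> matches Sales
  - employee 6 (Xander): dept_id=5 -> matches Security
  - employee 7 (Dana): dept_id=3 -> matches Operations
  - employee 8 (George): dept_id=5 -> matches Security
All 8 rows appear; 1 has NULL department.

SQL:
SELECT a.name, b.name AS department
FROM employees a
LEFT JOIN departments b ON a.dept_id = b.id

Result:
name   | department
-------+-----------
Carol  | NULL      
Leo    | Product   
Dave   | Product   
Nate   | Security  
Alice  | Sales     
Xander | Security  
Dana   | Operations
George | Security  
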